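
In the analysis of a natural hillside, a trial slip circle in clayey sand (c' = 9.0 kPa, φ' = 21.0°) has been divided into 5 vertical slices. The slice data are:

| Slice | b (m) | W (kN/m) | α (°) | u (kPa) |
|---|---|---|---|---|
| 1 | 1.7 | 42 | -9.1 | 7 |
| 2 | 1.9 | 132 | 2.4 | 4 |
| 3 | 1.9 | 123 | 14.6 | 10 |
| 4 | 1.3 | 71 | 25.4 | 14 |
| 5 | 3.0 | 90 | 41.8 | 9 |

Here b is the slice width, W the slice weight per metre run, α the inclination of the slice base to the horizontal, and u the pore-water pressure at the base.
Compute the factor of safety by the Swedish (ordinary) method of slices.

Ordinary method of slices: FS = Σ[c'·Δl_i + (W_i cosα_i − u_i·Δl_i)·tanφ'] / Σ W_i sinα_i, with Δl_i = b_i / cosα_i.
Slice 1: Δl = 1.7/cos(-9.1°) = 1.722 m; N'_1 = 42·cos(-9.1°) − 7·1.722 = 29.4; c'Δl = 15.50; W sinα = -6.6
Slice 2: Δl = 1.9/cos2.4° = 1.902 m; N'_2 = 132·cos2.4° − 4·1.902 = 124.3; c'Δl = 17.12; W sinα = 5.5
Slice 3: Δl = 1.9/cos14.6° = 1.963 m; N'_3 = 123·cos14.6° − 10·1.963 = 99.4; c'Δl = 17.67; W sinα = 31.0
Slice 4: Δl = 1.3/cos25.4° = 1.439 m; N'_4 = 71·cos25.4° − 14·1.439 = 44.0; c'Δl = 12.95; W sinα = 30.5
Slice 5: Δl = 3.0/cos41.8° = 4.024 m; N'_5 = 90·cos41.8° − 9·4.024 = 30.9; c'Δl = 36.22; W sinα = 60.0
Σc'Δl = 99.5 kN/m; ΣN' = 328.0 kN/m; ΣW sinα = 120.3 kN/m
Resisting = 99.5 + 328.0·tan21.0° = 99.5 + 125.9 = 225.3 kN/m
FS = 225.3 / 120.3 = 1.873

FS = 1.87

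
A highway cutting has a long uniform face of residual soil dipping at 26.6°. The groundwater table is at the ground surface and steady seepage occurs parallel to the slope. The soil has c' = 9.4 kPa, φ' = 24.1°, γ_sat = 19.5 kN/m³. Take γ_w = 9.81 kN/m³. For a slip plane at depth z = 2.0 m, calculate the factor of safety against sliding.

With seepage parallel to the slope and the water table at the surface, the effective normal stress on the slip plane uses the buoyant unit weight γ' = γ_sat − γ_w while the driving shear stress uses γ_sat:
FS = [c' + γ' z cos²β tanφ'] / [γ_sat z sinβ cosβ]
γ' = 19.5 − 9.81 = 9.69 kN/m³
Numerator = 9.4 + 9.69·2.0·cos²26.6°·tan24.1° = 9.4 + 9.69·2.0·0.7995·0.4473 = 16.331 kPa
Denominator = 19.5·2.0·sin26.6°·cos26.6° = 19.5·2.0·0.4478·0.8942 = 15.614 kPa
FS = 16.331 / 15.614 = 1.046

FS = 1.05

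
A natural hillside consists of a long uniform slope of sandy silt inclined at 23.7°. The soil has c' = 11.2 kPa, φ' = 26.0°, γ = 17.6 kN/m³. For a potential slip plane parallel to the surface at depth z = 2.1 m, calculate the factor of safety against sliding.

FS = 1.93

For an infinite slope with a slip plane parallel to the surface (no pore pressure): FS = [c' + γz cos²β tanφ'] / [γz sinβ cosβ].
γz = 17.6·2.1 = 36.96 kN/m²
Numerator = 11.2 + 36.96·cos²23.7°·tan26.0° = 11.2 + 36.96·0.8384·0.4877 = 26.314 kPa
Denominator = 36.96·sin23.7°·cos23.7° = 36.96·0.4019·0.9157 = 13.603 kPa
FS = 26.314 / 13.603 = 1.934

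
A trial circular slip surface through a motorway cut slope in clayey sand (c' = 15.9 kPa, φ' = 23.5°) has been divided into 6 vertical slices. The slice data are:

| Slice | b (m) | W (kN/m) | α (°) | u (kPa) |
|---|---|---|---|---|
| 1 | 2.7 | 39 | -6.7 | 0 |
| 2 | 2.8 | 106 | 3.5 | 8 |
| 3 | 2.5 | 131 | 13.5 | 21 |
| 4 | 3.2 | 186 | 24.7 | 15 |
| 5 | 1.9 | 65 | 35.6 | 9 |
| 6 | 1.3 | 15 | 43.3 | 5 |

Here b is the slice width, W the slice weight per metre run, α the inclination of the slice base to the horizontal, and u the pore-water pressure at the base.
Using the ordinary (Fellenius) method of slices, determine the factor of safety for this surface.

FS = 2.53

Ordinary method of slices: FS = Σ[c'·Δl_i + (W_i cosα_i − u_i·Δl_i)·tanφ'] / Σ W_i sinα_i, with Δl_i = b_i / cosα_i.
Slice 1: Δl = 2.7/cos(-6.7°) = 2.719 m; N'_1 = 39·cos(-6.7°) − 0·2.719 = 38.7; c'Δl = 43.23; W sinα = -4.6
Slice 2: Δl = 2.8/cos3.5° = 2.805 m; N'_2 = 106·cos3.5° − 8·2.805 = 83.4; c'Δl = 44.60; W sinα = 6.5
Slice 3: Δl = 2.5/cos13.5° = 2.571 m; N'_3 = 131·cos13.5° − 21·2.571 = 73.4; c'Δl = 40.88; W sinα = 30.6
Slice 4: Δl = 3.2/cos24.7° = 3.522 m; N'_4 = 186·cos24.7° − 15·3.522 = 116.1; c'Δl = 56.00; W sinα = 77.7
Slice 5: Δl = 1.9/cos35.6° = 2.337 m; N'_5 = 65·cos35.6° − 9·2.337 = 31.8; c'Δl = 37.15; W sinα = 37.8
Slice 6: Δl = 1.3/cos43.3° = 1.786 m; N'_6 = 15·cos43.3° − 5·1.786 = 2.0; c'Δl = 28.40; W sinα = 10.3
Σc'Δl = 250.3 kN/m; ΣN' = 345.4 kN/m; ΣW sinα = 158.4 kN/m
Resisting = 250.3 + 345.4·tan23.5° = 250.3 + 150.2 = 400.5 kN/m
FS = 400.5 / 158.4 = 2.529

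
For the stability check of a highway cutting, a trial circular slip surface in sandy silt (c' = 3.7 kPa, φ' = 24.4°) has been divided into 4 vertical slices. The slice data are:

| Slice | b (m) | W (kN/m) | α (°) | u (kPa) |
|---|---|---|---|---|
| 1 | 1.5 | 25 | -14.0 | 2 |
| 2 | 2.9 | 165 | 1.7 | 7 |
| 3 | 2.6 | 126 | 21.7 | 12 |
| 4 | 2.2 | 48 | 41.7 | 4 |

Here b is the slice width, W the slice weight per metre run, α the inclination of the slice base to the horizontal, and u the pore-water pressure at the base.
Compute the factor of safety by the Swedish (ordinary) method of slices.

FS = 2.09

Ordinary method of slices: FS = Σ[c'·Δl_i + (W_i cosα_i − u_i·Δl_i)·tanφ'] / Σ W_i sinα_i, with Δl_i = b_i / cosα_i.
Slice 1: Δl = 1.5/cos(-14.0°) = 1.546 m; N'_1 = 25·cos(-14.0°) − 2·1.546 = 21.2; c'Δl = 5.72; W sinα = -6.0
Slice 2: Δl = 2.9/cos1.7° = 2.901 m; N'_2 = 165·cos1.7° − 7·2.901 = 144.6; c'Δl = 10.73; W sinα = 4.9
Slice 3: Δl = 2.6/cos21.7° = 2.798 m; N'_3 = 126·cos21.7° − 12·2.798 = 83.5; c'Δl = 10.35; W sinα = 46.6
Slice 4: Δl = 2.2/cos41.7° = 2.947 m; N'_4 = 48·cos41.7° − 4·2.947 = 24.1; c'Δl = 10.90; W sinα = 31.9
Σc'Δl = 37.7 kN/m; ΣN' = 273.3 kN/m; ΣW sinα = 77.4 kN/m
Resisting = 37.7 + 273.3·tan24.4° = 37.7 + 124.0 = 161.7 kN/m
FS = 161.7 / 77.4 = 2.090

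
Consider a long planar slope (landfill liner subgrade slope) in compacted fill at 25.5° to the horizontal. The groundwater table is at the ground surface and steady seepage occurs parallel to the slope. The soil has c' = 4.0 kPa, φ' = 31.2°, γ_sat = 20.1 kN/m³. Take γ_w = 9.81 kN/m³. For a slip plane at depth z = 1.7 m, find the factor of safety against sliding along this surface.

With seepage parallel to the slope and the water table at the surface, the effective normal stress on the slip plane uses the buoyant unit weight γ' = γ_sat − γ_w while the driving shear stress uses γ_sat:
FS = [c' + γ' z cos²β tanφ'] / [γ_sat z sinβ cosβ]
γ' = 20.1 − 9.81 = 10.29 kN/m³
Numerator = 4.0 + 10.29·1.7·cos²25.5°·tan31.2° = 4.0 + 10.29·1.7·0.8147·0.6056 = 12.631 kPa
Denominator = 20.1·1.7·sin25.5°·cos25.5° = 20.1·1.7·0.4305·0.9026 = 13.278 kPa
FS = 12.631 / 13.278 = 0.951

FS = 0.95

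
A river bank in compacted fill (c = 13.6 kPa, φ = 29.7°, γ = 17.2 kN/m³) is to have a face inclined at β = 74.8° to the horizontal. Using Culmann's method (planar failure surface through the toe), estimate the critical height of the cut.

H_c = 9.01 m

Culmann's analysis gives the critical failure plane at α_cr = (β + φ)/2 = (74.8 + 29.7)/2 = 52.2°, and the critical height
H_c = (4c/γ) · sinβ cosφ / [1 − cos(β − φ)]
    = (4·13.6/17.2) · sin74.8°·cos29.7° / [1 − cos(45.1°)]
    = 3.163 · 0.9650·0.8686 / [1 − 0.7059]
    = 3.163 · 0.8382 / 0.2941
    = 9.01 m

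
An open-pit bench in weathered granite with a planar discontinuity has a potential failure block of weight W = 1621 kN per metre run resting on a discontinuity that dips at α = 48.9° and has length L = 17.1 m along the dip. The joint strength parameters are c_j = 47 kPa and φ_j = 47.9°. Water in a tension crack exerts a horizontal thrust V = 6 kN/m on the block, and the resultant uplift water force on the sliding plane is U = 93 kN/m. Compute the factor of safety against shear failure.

FS = 1.53

Resolving the block weight along and normal to the plane and applying the Mohr–Coulomb strength on the joint:
N' = W cosα − U − V sinα = 1621·cos48.9° − 93 − 6·sin48.9° = 968.1 kN/m
Driving force T = W sinα + V cosα = 1621·sin48.9° + 6·cos48.9° = 1225.5 kN/m
Resisting force R = c_j·L + N'·tanφ_j = 47·17.1 + 968.1·tan47.9° = 803.7 + 1071.4 = 1875.1 kN/m
FS = R / T = 1875.1 / 1225.5 = 1.530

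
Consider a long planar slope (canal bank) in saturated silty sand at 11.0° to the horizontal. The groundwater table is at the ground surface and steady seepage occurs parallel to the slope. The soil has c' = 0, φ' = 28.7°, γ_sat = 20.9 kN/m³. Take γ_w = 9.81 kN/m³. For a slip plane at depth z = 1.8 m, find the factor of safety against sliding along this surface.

FS = 1.49

With seepage parallel to the slope and the water table at the surface, the effective normal stress on the slip plane uses the buoyant unit weight γ' = γ_sat − γ_w while the driving shear stress uses γ_sat:
FS = [c' + γ' z cos²β tanφ'] / [γ_sat z sinβ cosβ]
(For c' = 0 this reduces to FS = (γ'/γ_sat)·tanφ'/tanβ.)
γ' = 20.9 − 9.81 = 11.09 kN/m³
Numerator = 0.0 + 11.09·1.8·cos²11.0°·tan28.7° = 0.0 + 11.09·1.8·0.9636·0.5475 = 10.531 kPa
Denominator = 20.9·1.8·sin11.0°·cos11.0° = 20.9·1.8·0.1908·0.9816 = 7.046 kPa
FS = 10.531 / 7.046 = 1.495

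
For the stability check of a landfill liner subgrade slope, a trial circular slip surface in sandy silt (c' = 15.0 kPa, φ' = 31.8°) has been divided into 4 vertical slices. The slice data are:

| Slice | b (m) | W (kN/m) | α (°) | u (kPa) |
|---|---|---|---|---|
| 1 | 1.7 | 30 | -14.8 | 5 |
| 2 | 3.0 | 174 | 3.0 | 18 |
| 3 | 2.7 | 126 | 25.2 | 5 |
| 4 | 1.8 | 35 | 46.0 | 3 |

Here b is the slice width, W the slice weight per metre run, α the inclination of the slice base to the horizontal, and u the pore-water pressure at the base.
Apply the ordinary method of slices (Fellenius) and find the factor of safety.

Ordinary method of slices: FS = Σ[c'·Δl_i + (W_i cosα_i − u_i·Δl_i)·tanφ'] / Σ W_i sinα_i, with Δl_i = b_i / cosα_i.
Slice 1: Δl = 1.7/cos(-14.8°) = 1.758 m; N'_1 = 30·cos(-14.8°) − 5·1.758 = 20.2; c'Δl = 26.38; W sinα = -7.7
Slice 2: Δl = 3.0/cos3.0° = 3.004 m; N'_2 = 174·cos3.0° − 18·3.004 = 119.7; c'Δl = 45.06; W sinα = 9.1
Slice 3: Δl = 2.7/cos25.2° = 2.984 m; N'_3 = 126·cos25.2° − 5·2.984 = 99.1; c'Δl = 44.76; W sinα = 53.6
Slice 4: Δl = 1.8/cos46.0° = 2.591 m; N'_4 = 35·cos46.0° − 3·2.591 = 16.5; c'Δl = 38.87; W sinα = 25.2
Σc'Δl = 155.1 kN/m; ΣN' = 255.5 kN/m; ΣW sinα = 80.3 kN/m
Resisting = 155.1 + 255.5·tan31.8° = 155.1 + 158.4 = 313.5 kN/m
FS = 313.5 / 80.3 = 3.906

FS = 3.91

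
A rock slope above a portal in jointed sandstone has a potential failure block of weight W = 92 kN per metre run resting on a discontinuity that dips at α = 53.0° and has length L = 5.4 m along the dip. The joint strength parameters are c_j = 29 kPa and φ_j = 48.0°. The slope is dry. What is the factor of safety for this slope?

Resolving the block weight along and normal to the plane and applying the Mohr–Coulomb strength on the joint:
N' = W cosα = 92·cos53.0° = 55.4 kN/m
Driving force T = W sinα = 92·sin53.0° = 73.5 kN/m
Resisting force R = c_j·L + N'·tanφ_j = 29·5.4 + 55.4·tan48.0° = 156.6 + 61.5 = 218.1 kN/m
FS = R / T = 218.1 / 73.5 = 2.968

FS = 2.97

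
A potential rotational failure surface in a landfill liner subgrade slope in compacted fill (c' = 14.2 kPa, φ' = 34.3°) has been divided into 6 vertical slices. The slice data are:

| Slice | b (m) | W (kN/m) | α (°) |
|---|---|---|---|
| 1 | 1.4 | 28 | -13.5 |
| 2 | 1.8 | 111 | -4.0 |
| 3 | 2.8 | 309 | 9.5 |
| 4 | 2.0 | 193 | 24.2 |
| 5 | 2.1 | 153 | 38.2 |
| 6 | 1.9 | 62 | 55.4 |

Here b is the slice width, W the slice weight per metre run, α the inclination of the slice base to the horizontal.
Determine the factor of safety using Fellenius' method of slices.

Ordinary method of slices: FS = Σ[c'·Δl_i + (W_i cosα_i)·tanφ'] / Σ W_i sinα_i, with Δl_i = b_i / cosα_i.
Slice 1: Δl = 1.4/cos(-13.5°) = 1.440 m; N'_1 = 28·cos(-13.5°) = 27.2; c'Δl = 20.44; W sinα = -6.5
Slice 2: Δl = 1.8/cos(-4.0°) = 1.804 m; N'_2 = 111·cos(-4.0°) = 110.7; c'Δl = 25.62; W sinα = -7.7
Slice 3: Δl = 2.8/cos9.5° = 2.839 m; N'_3 = 309·cos9.5° = 304.8; c'Δl = 40.31; W sinα = 51.0
Slice 4: Δl = 2.0/cos24.2° = 2.193 m; N'_4 = 193·cos24.2° = 176.0; c'Δl = 31.14; W sinα = 79.1
Slice 5: Δl = 2.1/cos38.2° = 2.672 m; N'_5 = 153·cos38.2° = 120.2; c'Δl = 37.95; W sinα = 94.6
Slice 6: Δl = 1.9/cos55.4° = 3.346 m; N'_6 = 62·cos55.4° = 35.2; c'Δl = 47.51; W sinα = 51.0
Σc'Δl = 203.0 kN/m; ΣN' = 774.2 kN/m; ΣW sinα = 261.5 kN/m
Resisting = 203.0 + 774.2·tan34.3° = 203.0 + 528.1 = 731.1 kN/m
FS = 731.1 / 261.5 = 2.796

FS = 2.80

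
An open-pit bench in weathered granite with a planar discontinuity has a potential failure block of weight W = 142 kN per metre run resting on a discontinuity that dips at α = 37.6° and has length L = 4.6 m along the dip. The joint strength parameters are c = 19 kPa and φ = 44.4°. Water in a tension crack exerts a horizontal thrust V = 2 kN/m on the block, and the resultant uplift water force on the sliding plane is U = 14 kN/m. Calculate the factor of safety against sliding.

FS = 2.07

Resolving the block weight along and normal to the plane and applying the Mohr–Coulomb strength on the joint:
N' = W cosα − U − V sinα = 142·cos37.6° − 14 − 2·sin37.6° = 97.3 kN/m
Driving force T = W sinα + V cosα = 142·sin37.6° + 2·cos37.6° = 88.2 kN/m
Resisting force R = c·L + N'·tanφ = 19·4.6 + 97.3·tan44.4° = 87.4 + 95.3 = 182.7 kN/m
FS = R / T = 182.7 / 88.2 = 2.070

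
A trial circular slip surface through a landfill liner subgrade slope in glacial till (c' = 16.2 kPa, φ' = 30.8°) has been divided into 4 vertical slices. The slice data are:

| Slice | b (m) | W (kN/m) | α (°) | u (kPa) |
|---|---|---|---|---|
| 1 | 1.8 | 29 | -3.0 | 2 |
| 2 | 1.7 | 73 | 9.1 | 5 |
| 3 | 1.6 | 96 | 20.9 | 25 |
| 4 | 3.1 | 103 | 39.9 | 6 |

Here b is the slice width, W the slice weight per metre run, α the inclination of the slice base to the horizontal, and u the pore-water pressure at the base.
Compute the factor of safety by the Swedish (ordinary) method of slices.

Ordinary method of slices: FS = Σ[c'·Δl_i + (W_i cosα_i − u_i·Δl_i)·tanφ'] / Σ W_i sinα_i, with Δl_i = b_i / cosα_i.
Slice 1: Δl = 1.8/cos(-3.0°) = 1.802 m; N'_1 = 29·cos(-3.0°) − 2·1.802 = 25.4; c'Δl = 29.20; W sinα = -1.5
Slice 2: Δl = 1.7/cos9.1° = 1.722 m; N'_2 = 73·cos9.1° − 5·1.722 = 63.5; c'Δl = 27.89; W sinα = 11.5
Slice 3: Δl = 1.6/cos20.9° = 1.713 m; N'_3 = 96·cos20.9° − 25·1.713 = 46.9; c'Δl = 27.75; W sinα = 34.2
Slice 4: Δl = 3.1/cos39.9° = 4.041 m; N'_4 = 103·cos39.9° − 6·4.041 = 54.8; c'Δl = 65.46; W sinα = 66.1
Σc'Δl = 150.3 kN/m; ΣN' = 190.5 kN/m; ΣW sinα = 110.3 kN/m
Resisting = 150.3 + 190.5·tan30.8° = 150.3 + 113.5 = 263.8 kN/m
FS = 263.8 / 110.3 = 2.391

FS = 2.39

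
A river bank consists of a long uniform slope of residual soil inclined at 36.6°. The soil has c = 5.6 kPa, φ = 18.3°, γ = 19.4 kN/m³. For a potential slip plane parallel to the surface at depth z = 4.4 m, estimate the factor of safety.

For an infinite slope with a slip plane parallel to the surface (no pore pressure): FS = [c + γz cos²β tanφ] / [γz sinβ cosβ].
γz = 19.4·4.4 = 85.36 kN/m²
Numerator = 5.6 + 85.36·cos²36.6°·tan18.3° = 5.6 + 85.36·0.6445·0.3307 = 23.795 kPa
Denominator = 85.36·sin36.6°·cos36.6° = 85.36·0.5962·0.8028 = 40.858 kPa
FS = 23.795 / 40.858 = 0.582

FS = 0.58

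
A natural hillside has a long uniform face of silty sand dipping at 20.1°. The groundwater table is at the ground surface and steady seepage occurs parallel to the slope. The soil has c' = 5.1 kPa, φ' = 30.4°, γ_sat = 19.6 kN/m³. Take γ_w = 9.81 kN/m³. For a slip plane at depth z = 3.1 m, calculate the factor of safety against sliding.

FS = 1.06

With seepage parallel to the slope and the water table at the surface, the effective normal stress on the slip plane uses the buoyant unit weight γ' = γ_sat − γ_w while the driving shear stress uses γ_sat:
FS = [c' + γ' z cos²β tanφ'] / [γ_sat z sinβ cosβ]
γ' = 19.6 − 9.81 = 9.79 kN/m³
Numerator = 5.1 + 9.79·3.1·cos²20.1°·tan30.4° = 5.1 + 9.79·3.1·0.8819·0.5867 = 20.803 kPa
Denominator = 19.6·3.1·sin20.1°·cos20.1° = 19.6·3.1·0.3437·0.9391 = 19.609 kPa
FS = 20.803 / 19.609 = 1.061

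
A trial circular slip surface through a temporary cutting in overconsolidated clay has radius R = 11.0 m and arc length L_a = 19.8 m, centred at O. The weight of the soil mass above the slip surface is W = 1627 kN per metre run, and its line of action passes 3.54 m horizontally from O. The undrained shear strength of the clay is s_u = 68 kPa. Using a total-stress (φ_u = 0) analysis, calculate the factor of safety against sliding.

Taking moments about the centre O, the resisting moment is provided by the undrained shear strength acting along the arc:
M_R = s_u·L_a·R = 68·19.80·11.0 = 14810.4 kN·m/m
M_D = W·d = 1627·3.54 = 5759.6 kN·m/m
FS = M_R / M_D = 14810.4 / 5759.6 = 2.571

FS = 2.57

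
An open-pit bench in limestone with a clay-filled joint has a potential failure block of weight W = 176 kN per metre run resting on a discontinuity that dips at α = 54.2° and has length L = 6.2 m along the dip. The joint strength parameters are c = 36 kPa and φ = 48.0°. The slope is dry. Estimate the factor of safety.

Resolving the block weight along and normal to the plane and applying the Mohr–Coulomb strength on the joint:
N' = W cosα = 176·cos54.2° = 103.0 kN/m
Driving force T = W sinα = 176·sin54.2° = 142.7 kN/m
Resisting force R = c·L + N'·tanφ = 36·6.2 + 103.0·tan48.0° = 223.2 + 114.3 = 337.5 kN/m
FS = R / T = 337.5 / 142.7 = 2.365

FS = 2.36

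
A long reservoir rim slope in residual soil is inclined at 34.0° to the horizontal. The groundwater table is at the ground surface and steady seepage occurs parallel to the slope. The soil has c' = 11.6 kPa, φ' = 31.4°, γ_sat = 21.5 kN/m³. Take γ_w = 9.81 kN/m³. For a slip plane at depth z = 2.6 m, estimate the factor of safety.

With seepage parallel to the slope and the water table at the surface, the effective normal stress on the slip plane uses the buoyant unit weight γ' = γ_sat − γ_w while the driving shear stress uses γ_sat:
FS = [c' + γ' z cos²β tanφ'] / [γ_sat z sinβ cosβ]
γ' = 21.5 − 9.81 = 11.69 kN/m³
Numerator = 11.6 + 11.69·2.6·cos²34.0°·tan31.4° = 11.6 + 11.69·2.6·0.6873·0.6104 = 24.351 kPa
Denominator = 21.5·2.6·sin34.0°·cos34.0° = 21.5·2.6·0.5592·0.8290 = 25.915 kPa
FS = 24.351 / 25.915 = 0.940

FS = 0.94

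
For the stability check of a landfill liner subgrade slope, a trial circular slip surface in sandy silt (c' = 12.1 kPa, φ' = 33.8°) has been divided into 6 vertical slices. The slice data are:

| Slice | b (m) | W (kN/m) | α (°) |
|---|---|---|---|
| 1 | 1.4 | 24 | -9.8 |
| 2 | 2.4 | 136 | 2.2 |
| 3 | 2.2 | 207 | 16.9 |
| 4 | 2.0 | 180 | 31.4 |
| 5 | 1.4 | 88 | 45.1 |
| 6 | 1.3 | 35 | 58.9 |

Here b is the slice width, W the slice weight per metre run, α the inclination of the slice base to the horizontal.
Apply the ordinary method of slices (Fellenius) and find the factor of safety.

Ordinary method of slices: FS = Σ[c'·Δl_i + (W_i cosα_i)·tanφ'] / Σ W_i sinα_i, with Δl_i = b_i / cosα_i.
Slice 1: Δl = 1.4/cos(-9.8°) = 1.421 m; N'_1 = 24·cos(-9.8°) = 23.6; c'Δl = 17.19; W sinα = -4.1
Slice 2: Δl = 2.4/cos2.2° = 2.402 m; N'_2 = 136·cos2.2° = 135.9; c'Δl = 29.06; W sinα = 5.2
Slice 3: Δl = 2.2/cos16.9° = 2.299 m; N'_3 = 207·cos16.9° = 198.1; c'Δl = 27.82; W sinα = 60.2
Slice 4: Δl = 2.0/cos31.4° = 2.343 m; N'_4 = 180·cos31.4° = 153.6; c'Δl = 28.35; W sinα = 93.8
Slice 5: Δl = 1.4/cos45.1° = 1.983 m; N'_5 = 88·cos45.1° = 62.1; c'Δl = 24.00; W sinα = 62.3
Slice 6: Δl = 1.3/cos58.9° = 2.517 m; N'_6 = 35·cos58.9° = 18.1; c'Δl = 30.45; W sinα = 30.0
Σc'Δl = 156.9 kN/m; ΣN' = 591.4 kN/m; ΣW sinα = 247.4 kN/m
Resisting = 156.9 + 591.4·tan33.8° = 156.9 + 395.9 = 552.8 kN/m
FS = 552.8 / 247.4 = 2.235

FS = 2.23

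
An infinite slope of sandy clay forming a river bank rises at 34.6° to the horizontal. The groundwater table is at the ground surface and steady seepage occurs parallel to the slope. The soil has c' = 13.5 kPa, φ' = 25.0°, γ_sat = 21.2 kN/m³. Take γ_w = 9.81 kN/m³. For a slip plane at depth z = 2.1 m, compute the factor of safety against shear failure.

With seepage parallel to the slope and the water table at the surface, the effective normal stress on the slip plane uses the buoyant unit weight γ' = γ_sat − γ_w while the driving shear stress uses γ_sat:
FS = [c' + γ' z cos²β tanφ'] / [γ_sat z sinβ cosβ]
γ' = 21.2 − 9.81 = 11.39 kN/m³
Numerator = 13.5 + 11.39·2.1·cos²34.6°·tan25.0° = 13.5 + 11.39·2.1·0.6776·0.4663 = 21.057 kPa
Denominator = 21.2·2.1·sin34.6°·cos34.6° = 21.2·2.1·0.5678·0.8231 = 20.809 kPa
FS = 21.057 / 20.809 = 1.012

FS = 1.01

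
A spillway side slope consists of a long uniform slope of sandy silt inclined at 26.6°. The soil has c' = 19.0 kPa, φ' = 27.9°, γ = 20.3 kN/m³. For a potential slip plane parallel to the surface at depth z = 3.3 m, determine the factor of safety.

For an infinite slope with a slip plane parallel to the surface (no pore pressure): FS = [c' + γz cos²β tanφ'] / [γz sinβ cosβ].
γz = 20.3·3.3 = 66.99 kN/m²
Numerator = 19.0 + 66.99·cos²26.6°·tan27.9° = 19.0 + 66.99·0.7995·0.5295 = 47.358 kPa
Denominator = 66.99·sin26.6°·cos26.6° = 66.99·0.4478·0.8942 = 26.820 kPa
FS = 47.358 / 26.820 = 1.766

FS = 1.77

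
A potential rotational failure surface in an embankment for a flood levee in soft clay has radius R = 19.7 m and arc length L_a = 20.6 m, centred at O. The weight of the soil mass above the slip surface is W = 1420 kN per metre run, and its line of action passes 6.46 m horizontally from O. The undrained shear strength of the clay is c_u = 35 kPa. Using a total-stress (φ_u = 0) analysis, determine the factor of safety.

Taking moments about the centre O, the resisting moment is provided by the undrained shear strength acting along the arc:
M_R = c_u·L_a·R = 35·20.60·19.7 = 14203.7 kN·m/m
M_D = W·d = 1420·6.46 = 9173.2 kN·m/m
FS = M_R / M_D = 14203.7 / 9173.2 = 1.548

FS = 1.55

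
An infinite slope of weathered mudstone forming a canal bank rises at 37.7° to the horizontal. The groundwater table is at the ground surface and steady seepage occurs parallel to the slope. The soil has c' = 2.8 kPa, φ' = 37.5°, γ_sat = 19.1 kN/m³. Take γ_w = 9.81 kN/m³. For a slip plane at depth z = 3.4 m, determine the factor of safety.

With seepage parallel to the slope and the water table at the surface, the effective normal stress on the slip plane uses the buoyant unit weight γ' = γ_sat − γ_w while the driving shear stress uses γ_sat:
FS = [c' + γ' z cos²β tanφ'] / [γ_sat z sinβ cosβ]
γ' = 19.1 − 9.81 = 9.29 kN/m³
Numerator = 2.8 + 9.29·3.4·cos²37.7°·tan37.5° = 2.8 + 9.29·3.4·0.6260·0.7673 = 17.973 kPa
Denominator = 19.1·3.4·sin37.7°·cos37.7° = 19.1·3.4·0.6115·0.7912 = 31.422 kPa
FS = 17.973 / 31.422 = 0.572

FS = 0.57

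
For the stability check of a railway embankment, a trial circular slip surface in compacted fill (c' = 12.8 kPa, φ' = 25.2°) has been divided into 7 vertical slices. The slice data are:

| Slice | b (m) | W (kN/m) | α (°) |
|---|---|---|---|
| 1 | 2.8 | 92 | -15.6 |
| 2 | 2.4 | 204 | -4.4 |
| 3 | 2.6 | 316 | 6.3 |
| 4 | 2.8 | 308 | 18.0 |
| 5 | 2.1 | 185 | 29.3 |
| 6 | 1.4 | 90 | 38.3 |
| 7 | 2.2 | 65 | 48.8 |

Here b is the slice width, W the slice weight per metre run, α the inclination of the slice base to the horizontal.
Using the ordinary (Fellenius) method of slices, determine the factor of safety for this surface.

Ordinary method of slices: FS = Σ[c'·Δl_i + (W_i cosα_i)·tanφ'] / Σ W_i sinα_i, with Δl_i = b_i / cosα_i.
Slice 1: Δl = 2.8/cos(-15.6°) = 2.907 m; N'_1 = 92·cos(-15.6°) = 88.6; c'Δl = 37.21; W sinα = -24.7
Slice 2: Δl = 2.4/cos(-4.4°) = 2.407 m; N'_2 = 204·cos(-4.4°) = 203.4; c'Δl = 30.81; W sinα = -15.7
Slice 3: Δl = 2.6/cos6.3° = 2.616 m; N'_3 = 316·cos6.3° = 314.1; c'Δl = 33.48; W sinα = 34.7
Slice 4: Δl = 2.8/cos18.0° = 2.944 m; N'_4 = 308·cos18.0° = 292.9; c'Δl = 37.68; W sinα = 95.2
Slice 5: Δl = 2.1/cos29.3° = 2.408 m; N'_5 = 185·cos29.3° = 161.3; c'Δl = 30.82; W sinα = 90.5
Slice 6: Δl = 1.4/cos38.3° = 1.784 m; N'_6 = 90·cos38.3° = 70.6; c'Δl = 22.83; W sinα = 55.8
Slice 7: Δl = 2.2/cos48.8° = 3.340 m; N'_7 = 65·cos48.8° = 42.8; c'Δl = 42.75; W sinα = 48.9
Σc'Δl = 235.6 kN/m; ΣN' = 1173.8 kN/m; ΣW sinα = 284.7 kN/m
Resisting = 235.6 + 1173.8·tan25.2° = 235.6 + 552.4 = 787.9 kN/m
FS = 787.9 / 284.7 = 2.768

FS = 2.77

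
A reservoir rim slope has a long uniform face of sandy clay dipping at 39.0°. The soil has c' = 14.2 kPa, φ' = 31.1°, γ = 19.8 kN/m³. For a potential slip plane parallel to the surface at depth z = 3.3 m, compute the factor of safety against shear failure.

FS = 1.19

For an infinite slope with a slip plane parallel to the surface (no pore pressure): FS = [c' + γz cos²β tanφ'] / [γz sinβ cosβ].
γz = 19.8·3.3 = 65.34 kN/m²
Numerator = 14.2 + 65.34·cos²39.0°·tan31.1° = 14.2 + 65.34·0.6040·0.6032 = 38.005 kPa
Denominator = 65.34·sin39.0°·cos39.0° = 65.34·0.6293·0.7771 = 31.956 kPa
FS = 38.005 / 31.956 = 1.189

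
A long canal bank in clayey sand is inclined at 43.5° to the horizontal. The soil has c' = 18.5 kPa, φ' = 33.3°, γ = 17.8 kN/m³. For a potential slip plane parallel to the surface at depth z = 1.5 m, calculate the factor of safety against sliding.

FS = 2.08

For an infinite slope with a slip plane parallel to the surface (no pore pressure): FS = [c' + γz cos²β tanφ'] / [γz sinβ cosβ].
γz = 17.8·1.5 = 26.70 kN/m²
Numerator = 18.5 + 26.70·cos²43.5°·tan33.3° = 18.5 + 26.70·0.5262·0.6569 = 27.728 kPa
Denominator = 26.70·sin43.5°·cos43.5° = 26.70·0.6884·0.7254 = 13.332 kPa
FS = 27.728 / 13.332 = 2.080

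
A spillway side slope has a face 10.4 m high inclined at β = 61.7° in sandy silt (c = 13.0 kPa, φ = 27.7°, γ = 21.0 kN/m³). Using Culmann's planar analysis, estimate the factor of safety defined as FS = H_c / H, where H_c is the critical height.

FS = 1.09

H_c = (4c/γ) · sinβ cosφ / [1 − cos(β − φ)]
    = (4·13.0/21.0) · sin61.7°·cos27.7° / [1 − cos34.0°]
    = 2.476 · 0.7796 / 0.1710 = 11.29 m
FS = H_c / H = 11.29 / 10.4 = 1.086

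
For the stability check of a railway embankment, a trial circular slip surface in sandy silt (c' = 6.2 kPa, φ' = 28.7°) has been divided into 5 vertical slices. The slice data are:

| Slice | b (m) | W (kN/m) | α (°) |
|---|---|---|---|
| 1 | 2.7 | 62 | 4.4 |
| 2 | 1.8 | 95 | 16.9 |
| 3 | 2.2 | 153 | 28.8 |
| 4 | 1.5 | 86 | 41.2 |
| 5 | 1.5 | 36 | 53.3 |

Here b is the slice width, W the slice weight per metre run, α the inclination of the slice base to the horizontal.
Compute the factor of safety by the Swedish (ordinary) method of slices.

Ordinary method of slices: FS = Σ[c'·Δl_i + (W_i cosα_i)·tanφ'] / Σ W_i sinα_i, with Δl_i = b_i / cosα_i.
Slice 1: Δl = 2.7/cos4.4° = 2.708 m; N'_1 = 62·cos4.4° = 61.8; c'Δl = 16.79; W sinα = 4.8
Slice 2: Δl = 1.8/cos16.9° = 1.881 m; N'_2 = 95·cos16.9° = 90.9; c'Δl = 11.66; W sinα = 27.6
Slice 3: Δl = 2.2/cos28.8° = 2.511 m; N'_3 = 153·cos28.8° = 134.1; c'Δl = 15.57; W sinα = 73.7
Slice 4: Δl = 1.5/cos41.2° = 1.994 m; N'_4 = 86·cos41.2° = 64.7; c'Δl = 12.36; W sinα = 56.6
Slice 5: Δl = 1.5/cos53.3° = 2.510 m; N'_5 = 36·cos53.3° = 21.5; c'Δl = 15.56; W sinα = 28.9
Σc'Δl = 71.9 kN/m; ΣN' = 373.0 kN/m; ΣW sinα = 191.6 kN/m
Resisting = 71.9 + 373.0·tan28.7° = 71.9 + 204.2 = 276.2 kN/m
FS = 276.2 / 191.6 = 1.441

FS = 1.44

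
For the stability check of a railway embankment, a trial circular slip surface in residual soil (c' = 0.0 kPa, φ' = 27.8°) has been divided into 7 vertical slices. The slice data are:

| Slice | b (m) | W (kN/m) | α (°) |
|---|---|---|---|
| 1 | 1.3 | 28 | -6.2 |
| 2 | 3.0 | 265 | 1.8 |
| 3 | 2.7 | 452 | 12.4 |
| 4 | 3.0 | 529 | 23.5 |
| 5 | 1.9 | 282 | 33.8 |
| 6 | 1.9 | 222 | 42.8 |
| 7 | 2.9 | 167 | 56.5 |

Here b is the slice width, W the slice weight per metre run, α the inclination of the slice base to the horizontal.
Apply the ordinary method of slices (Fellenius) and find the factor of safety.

FS = 1.18

Ordinary method of slices: FS = Σ[c'·Δl_i + (W_i cosα_i)·tanφ'] / Σ W_i sinα_i, with Δl_i = b_i / cosα_i.
Slice 1: Δl = 1.3/cos(-6.2°) = 1.308 m; N'_1 = 28·cos(-6.2°) = 27.8; c'Δl = 0.00; W sinα = -3.0
Slice 2: Δl = 3.0/cos1.8° = 3.001 m; N'_2 = 265·cos1.8° = 264.9; c'Δl = 0.00; W sinα = 8.3
Slice 3: Δl = 2.7/cos12.4° = 2.764 m; N'_3 = 452·cos12.4° = 441.5; c'Δl = 0.00; W sinα = 97.1
Slice 4: Δl = 3.0/cos23.5° = 3.271 m; N'_4 = 529·cos23.5° = 485.1; c'Δl = 0.00; W sinα = 210.9
Slice 5: Δl = 1.9/cos33.8° = 2.286 m; N'_5 = 282·cos33.8° = 234.3; c'Δl = 0.00; W sinα = 156.9
Slice 6: Δl = 1.9/cos42.8° = 2.590 m; N'_6 = 222·cos42.8° = 162.9; c'Δl = 0.00; W sinα = 150.8
Slice 7: Δl = 2.9/cos56.5° = 5.254 m; N'_7 = 167·cos56.5° = 92.2; c'Δl = 0.00; W sinα = 139.3
Σc'Δl = 0.0 kN/m; ΣN' = 1708.7 kN/m; ΣW sinα = 760.3 kN/m
Resisting = 0.0 + 1708.7·tan27.8° = 0.0 + 900.9 = 900.9 kN/m
FS = 900.9 / 760.3 = 1.185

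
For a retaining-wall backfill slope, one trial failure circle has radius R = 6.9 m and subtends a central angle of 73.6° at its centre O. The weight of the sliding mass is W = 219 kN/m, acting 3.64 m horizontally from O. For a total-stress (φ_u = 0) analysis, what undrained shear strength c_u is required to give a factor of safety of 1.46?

FS = c_u·L_a·R / (W·d), so c_u = FS·W·d / (L_a·R).
Arc length L_a = R·θ = 6.9·(73.6°·π/180) = 6.9·1.2846 = 8.86 m
c_u = 1.46·219·3.64 / (8.86·6.9) = 1163.9 / 61.16 = 19.03 kPa

c_u = 19.0 kPa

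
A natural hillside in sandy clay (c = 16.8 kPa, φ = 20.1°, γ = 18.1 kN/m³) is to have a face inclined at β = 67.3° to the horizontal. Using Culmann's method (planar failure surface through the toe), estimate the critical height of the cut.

Culmann's analysis gives the critical failure plane at α_cr = (β + φ)/2 = (67.3 + 20.1)/2 = 43.7°, and the critical height
H_c = (4c/γ) · sinβ cosφ / [1 − cos(β − φ)]
    = (4·16.8/18.1) · sin67.3°·cos20.1° / [1 − cos(47.2°)]
    = 3.713 · 0.9225·0.9391 / [1 − 0.6794]
    = 3.713 · 0.8664 / 0.3206
    = 10.03 m

H_c = 10.03 m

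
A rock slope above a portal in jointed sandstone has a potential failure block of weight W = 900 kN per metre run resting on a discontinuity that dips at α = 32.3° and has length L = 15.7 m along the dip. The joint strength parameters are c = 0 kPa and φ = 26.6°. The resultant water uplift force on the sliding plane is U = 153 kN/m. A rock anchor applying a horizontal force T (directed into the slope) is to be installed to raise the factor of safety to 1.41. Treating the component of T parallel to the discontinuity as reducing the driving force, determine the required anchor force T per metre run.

Resolving forces along and normal to the sliding plane, with the horizontal anchor force T adding T·sinα to the effective normal force and T·cosα acting up the plane against the driving force:
FS = [cL + (W cosα − U + T sinα) tanφ] / [W sinα − T cosα]
Without the anchor: N' = 607.7 kN/m, driving T_d = 480.9 kN/m, resisting R = 0·15.7 + 607.7·tan26.6° = 304.3 kN/m, FS = 0.63.
Setting FS = 1.41 and solving for T:
1.41·(480.9 − T cos32.3°) = 304.3 + T sin32.3°·tan26.6°
T·(sin32.3°·tan26.6° + 1.41·cos32.3°) = 1.41·480.9 − 304.3
T·(0.5344·0.5008 + 1.41·0.8453) = 678.1 − 304.3 = 373.8
T·1.4594 = 373.8
T = 256.1 kN/m

T = 256 kN/m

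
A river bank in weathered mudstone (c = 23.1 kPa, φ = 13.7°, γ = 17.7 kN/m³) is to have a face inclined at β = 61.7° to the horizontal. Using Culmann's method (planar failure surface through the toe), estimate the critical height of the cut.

H_c = 13.50 m

Culmann's analysis gives the critical failure plane at α_cr = (β + φ)/2 = (61.7 + 13.7)/2 = 37.7°, and the critical height
H_c = (4c/γ) · sinβ cosφ / [1 − cos(β − φ)]
    = (4·23.1/17.7) · sin61.7°·cos13.7° / [1 − cos(48.0°)]
    = 5.220 · 0.8805·0.9715 / [1 − 0.6691]
    = 5.220 · 0.8554 / 0.3309
    = 13.50 m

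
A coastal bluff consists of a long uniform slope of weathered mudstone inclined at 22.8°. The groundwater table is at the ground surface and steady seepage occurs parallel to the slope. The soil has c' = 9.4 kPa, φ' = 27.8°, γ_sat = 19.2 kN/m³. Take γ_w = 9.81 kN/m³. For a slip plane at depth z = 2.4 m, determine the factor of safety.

With seepage parallel to the slope and the water table at the surface, the effective normal stress on the slip plane uses the buoyant unit weight γ' = γ_sat − γ_w while the driving shear stress uses γ_sat:
FS = [c' + γ' z cos²β tanφ'] / [γ_sat z sinβ cosβ]
γ' = 19.2 − 9.81 = 9.39 kN/m³
Numerator = 9.4 + 9.39·2.4·cos²22.8°·tan27.8° = 9.4 + 9.39·2.4·0.8498·0.5272 = 19.498 kPa
Denominator = 19.2·2.4·sin22.8°·cos22.8° = 19.2·2.4·0.3875·0.9219 = 16.461 kPa
FS = 19.498 / 16.461 = 1.184

FS = 1.18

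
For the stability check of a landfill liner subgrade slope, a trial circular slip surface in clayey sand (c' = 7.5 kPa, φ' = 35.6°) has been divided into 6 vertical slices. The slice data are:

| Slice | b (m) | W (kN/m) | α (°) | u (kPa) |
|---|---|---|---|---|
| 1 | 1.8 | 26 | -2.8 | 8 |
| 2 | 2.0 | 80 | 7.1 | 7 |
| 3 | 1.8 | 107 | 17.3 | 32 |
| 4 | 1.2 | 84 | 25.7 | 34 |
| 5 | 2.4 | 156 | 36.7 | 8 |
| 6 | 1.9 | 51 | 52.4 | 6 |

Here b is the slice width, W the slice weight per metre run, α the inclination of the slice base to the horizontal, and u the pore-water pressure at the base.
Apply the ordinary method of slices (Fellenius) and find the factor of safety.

FS = 1.36

Ordinary method of slices: FS = Σ[c'·Δl_i + (W_i cosα_i − u_i·Δl_i)·tanφ'] / Σ W_i sinα_i, with Δl_i = b_i / cosα_i.
Slice 1: Δl = 1.8/cos(-2.8°) = 1.802 m; N'_1 = 26·cos(-2.8°) − 8·1.802 = 11.6; c'Δl = 13.52; W sinα = -1.3
Slice 2: Δl = 2.0/cos7.1° = 2.015 m; N'_2 = 80·cos7.1° − 7·2.015 = 65.3; c'Δl = 15.12; W sinα = 9.9
Slice 3: Δl = 1.8/cos17.3° = 1.885 m; N'_3 = 107·cos17.3° − 32·1.885 = 41.8; c'Δl = 14.14; W sinα = 31.8
Slice 4: Δl = 1.2/cos25.7° = 1.332 m; N'_4 = 84·cos25.7° − 34·1.332 = 30.4; c'Δl = 9.99; W sinα = 36.4
Slice 5: Δl = 2.4/cos36.7° = 2.993 m; N'_5 = 156·cos36.7° − 8·2.993 = 101.1; c'Δl = 22.45; W sinα = 93.2
Slice 6: Δl = 1.9/cos52.4° = 3.114 m; N'_6 = 51·cos52.4° − 6·3.114 = 12.4; c'Δl = 23.36; W sinα = 40.4
Σc'Δl = 98.6 kN/m; ΣN' = 262.6 kN/m; ΣW sinα = 210.5 kN/m
Resisting = 98.6 + 262.6·tan35.6° = 98.6 + 188.0 = 286.6 kN/m
FS = 286.6 / 210.5 = 1.361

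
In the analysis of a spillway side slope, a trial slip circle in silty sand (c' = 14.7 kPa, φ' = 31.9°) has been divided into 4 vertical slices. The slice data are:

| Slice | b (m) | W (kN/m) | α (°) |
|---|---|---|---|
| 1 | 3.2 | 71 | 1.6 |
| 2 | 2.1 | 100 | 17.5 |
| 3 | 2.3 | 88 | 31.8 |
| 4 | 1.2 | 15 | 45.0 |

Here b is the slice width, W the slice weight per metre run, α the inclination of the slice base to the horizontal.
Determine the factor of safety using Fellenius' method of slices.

FS = 3.38

Ordinary method of slices: FS = Σ[c'·Δl_i + (W_i cosα_i)·tanφ'] / Σ W_i sinα_i, with Δl_i = b_i / cosα_i.
Slice 1: Δl = 3.2/cos1.6° = 3.201 m; N'_1 = 71·cos1.6° = 71.0; c'Δl = 47.06; W sinα = 2.0
Slice 2: Δl = 2.1/cos17.5° = 2.202 m; N'_2 = 100·cos17.5° = 95.4; c'Δl = 32.37; W sinα = 30.1
Slice 3: Δl = 2.3/cos31.8° = 2.706 m; N'_3 = 88·cos31.8° = 74.8; c'Δl = 39.78; W sinα = 46.4
Slice 4: Δl = 1.2/cos45.0° = 1.697 m; N'_4 = 15·cos45.0° = 10.6; c'Δl = 24.95; W sinα = 10.6
Σc'Δl = 144.2 kN/m; ΣN' = 251.7 kN/m; ΣW sinα = 89.0 kN/m
Resisting = 144.2 + 251.7·tan31.9° = 144.2 + 156.7 = 300.8 kN/m
FS = 300.8 / 89.0 = 3.379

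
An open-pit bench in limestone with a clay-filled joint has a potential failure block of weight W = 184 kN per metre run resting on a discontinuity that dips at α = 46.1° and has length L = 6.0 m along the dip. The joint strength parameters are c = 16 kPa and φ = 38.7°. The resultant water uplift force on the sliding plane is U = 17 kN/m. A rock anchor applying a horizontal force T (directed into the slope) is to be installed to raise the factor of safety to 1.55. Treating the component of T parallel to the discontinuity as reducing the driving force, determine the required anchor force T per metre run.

T = 13 kN/m

Resolving forces along and normal to the sliding plane, with the horizontal anchor force T adding T·sinα to the effective normal force and T·cosα acting up the plane against the driving force:
FS = [cL + (W cosα − U + T sinα) tanφ] / [W sinα − T cosα]
Without the anchor: N' = 110.6 kN/m, driving T_d = 132.6 kN/m, resisting R = 16·6.0 + 110.6·tan38.7° = 184.6 kN/m, FS = 1.39.
Setting FS = 1.55 and solving for T:
1.55·(132.6 − T cos46.1°) = 184.6 + T sin46.1°·tan38.7°
T·(sin46.1°·tan38.7° + 1.55·cos46.1°) = 1.55·132.6 − 184.6
T·(0.7206·0.8012 + 1.55·0.6934) = 205.5 − 184.6 = 20.9
T·1.6520 = 20.9
T = 12.7 kN/m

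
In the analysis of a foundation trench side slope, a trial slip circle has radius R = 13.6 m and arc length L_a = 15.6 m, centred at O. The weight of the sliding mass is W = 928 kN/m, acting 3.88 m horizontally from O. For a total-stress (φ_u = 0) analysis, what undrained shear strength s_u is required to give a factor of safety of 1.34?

s_u = 22.7 kPa

FS = s_u·L_a·R / (W·d), so s_u = FS·W·d / (L_a·R).
s_u = 1.34·928·3.88 / (15.60·13.6) = 4824.9 / 212.16 = 22.74 kPa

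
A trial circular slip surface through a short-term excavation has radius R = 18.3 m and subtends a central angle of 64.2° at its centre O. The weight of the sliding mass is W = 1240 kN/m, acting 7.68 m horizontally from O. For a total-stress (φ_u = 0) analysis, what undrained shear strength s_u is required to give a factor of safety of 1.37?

FS = s_u·L_a·R / (W·d), so s_u = FS·W·d / (L_a·R).
Arc length L_a = R·θ = 18.3·(64.2°·π/180) = 18.3·1.1205 = 20.51 m
s_u = 1.37·1240·7.68 / (20.51·18.3) = 13046.8 / 375.24 = 34.77 kPa

s_u = 34.8 kPa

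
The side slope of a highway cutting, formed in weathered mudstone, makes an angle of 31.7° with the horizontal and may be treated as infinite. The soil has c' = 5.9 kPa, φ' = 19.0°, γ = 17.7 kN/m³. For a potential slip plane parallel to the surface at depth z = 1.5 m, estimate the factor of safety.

FS = 1.05

For an infinite slope with a slip plane parallel to the surface (no pore pressure): FS = [c' + γz cos²β tanφ'] / [γz sinβ cosβ].
γz = 17.7·1.5 = 26.55 kN/m²
Numerator = 5.9 + 26.55·cos²31.7°·tan19.0° = 5.9 + 26.55·0.7239·0.3443 = 12.518 kPa
Denominator = 26.55·sin31.7°·cos31.7° = 26.55·0.5255·0.8508 = 11.870 kPa
FS = 12.518 / 11.870 = 1.055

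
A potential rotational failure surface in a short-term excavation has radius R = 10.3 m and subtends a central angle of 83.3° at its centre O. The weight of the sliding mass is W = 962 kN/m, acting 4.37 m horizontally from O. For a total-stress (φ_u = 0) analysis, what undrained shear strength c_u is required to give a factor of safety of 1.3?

FS = c_u·L_a·R / (W·d), so c_u = FS·W·d / (L_a·R).
Arc length L_a = R·θ = 10.3·(83.3°·π/180) = 10.3·1.4539 = 14.97 m
c_u = 1.3·962·4.37 / (14.97·10.3) = 5465.1 / 154.24 = 35.43 kPa

c_u = 35.4 kPa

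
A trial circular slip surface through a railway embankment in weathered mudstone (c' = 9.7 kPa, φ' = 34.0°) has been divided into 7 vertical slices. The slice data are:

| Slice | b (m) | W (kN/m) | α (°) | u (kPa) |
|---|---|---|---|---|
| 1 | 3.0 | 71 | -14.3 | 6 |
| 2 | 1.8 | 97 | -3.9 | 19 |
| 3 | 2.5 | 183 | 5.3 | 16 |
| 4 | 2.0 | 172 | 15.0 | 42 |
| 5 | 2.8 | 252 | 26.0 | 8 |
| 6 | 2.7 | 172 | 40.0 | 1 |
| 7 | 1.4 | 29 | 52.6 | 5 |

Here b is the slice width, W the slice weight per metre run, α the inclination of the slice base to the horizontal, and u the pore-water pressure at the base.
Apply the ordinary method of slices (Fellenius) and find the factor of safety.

FS = 2.24

Ordinary method of slices: FS = Σ[c'·Δl_i + (W_i cosα_i − u_i·Δl_i)·tanφ'] / Σ W_i sinα_i, with Δl_i = b_i / cosα_i.
Slice 1: Δl = 3.0/cos(-14.3°) = 3.096 m; N'_1 = 71·cos(-14.3°) − 6·3.096 = 50.2; c'Δl = 30.03; W sinα = -17.5
Slice 2: Δl = 1.8/cos(-3.9°) = 1.804 m; N'_2 = 97·cos(-3.9°) − 19·1.804 = 62.5; c'Δl = 17.50; W sinα = -6.6
Slice 3: Δl = 2.5/cos5.3° = 2.511 m; N'_3 = 183·cos5.3° − 16·2.511 = 142.0; c'Δl = 24.35; W sinα = 16.9
Slice 4: Δl = 2.0/cos15.0° = 2.071 m; N'_4 = 172·cos15.0° − 42·2.071 = 79.2; c'Δl = 20.08; W sinα = 44.5
Slice 5: Δl = 2.8/cos26.0° = 3.115 m; N'_5 = 252·cos26.0° − 8·3.115 = 201.6; c'Δl = 30.22; W sinα = 110.5
Slice 6: Δl = 2.7/cos40.0° = 3.525 m; N'_6 = 172·cos40.0° − 1·3.525 = 128.2; c'Δl = 34.19; W sinα = 110.6
Slice 7: Δl = 1.4/cos52.6° = 2.305 m; N'_7 = 29·cos52.6° − 5·2.305 = 6.1; c'Δl = 22.36; W sinα = 23.0
Σc'Δl = 178.7 kN/m; ΣN' = 669.8 kN/m; ΣW sinα = 281.4 kN/m
Resisting = 178.7 + 669.8·tan34.0° = 178.7 + 451.8 = 630.5 kN/m
FS = 630.5 / 281.4 = 2.241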